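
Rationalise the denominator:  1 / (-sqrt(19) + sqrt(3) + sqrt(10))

(3*sqrt(19) + 6*sqrt(10) + 13*sqrt(3) + sqrt(570))/42

Group as (sqrt(3) + sqrt(10)) - sqrt(19); multiply by (sqrt(3) + sqrt(10)) + sqrt(19), then rationalise the remaining surd.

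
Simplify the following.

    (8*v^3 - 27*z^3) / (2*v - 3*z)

4*v^2 + 6*v*z + 9*z^2

(2*v)^3 - (3*z)^3 = (2*v - 3*z)(4*v^2 + 6*v*z + 9*z^2).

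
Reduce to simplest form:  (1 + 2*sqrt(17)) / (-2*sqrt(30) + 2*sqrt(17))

(-2*sqrt(510) - 34 - sqrt(30) - sqrt(17))/26

Multiply numerator and denominator by 2*sqrt(17) + 2*sqrt(30).
Denominator becomes -52; numerator becomes 2*sqrt(17) + 2*sqrt(30) + 68 + 4*sqrt(510).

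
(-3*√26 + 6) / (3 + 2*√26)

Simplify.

(-174 + 21*√26)/95

Multiply numerator and denominator by -2*√26 + 3.
Denominator becomes -95; numerator becomes -21*√26 + 174.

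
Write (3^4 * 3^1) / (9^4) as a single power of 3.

3^(-3)

3^4 = 3^4; 3^1 = 3^1; 9^4 = 3^8
Combine exponents: 3^(-3)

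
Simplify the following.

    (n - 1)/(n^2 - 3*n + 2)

Factor: n^2 - 3*n + 2 = (n - 1)*(n - 2)
Cancel the common factor (n - 1).

1/(n - 2)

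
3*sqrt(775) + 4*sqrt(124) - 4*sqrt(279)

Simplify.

3*sqrt(775) = 15*sqrt(31); 4*sqrt(124) = 8*sqrt(31); 4*sqrt(279) = 12*sqrt(31)
Combine: (15 + 8 - 12)·sqrt(31) = 11*sqrt(31)

11*sqrt(31)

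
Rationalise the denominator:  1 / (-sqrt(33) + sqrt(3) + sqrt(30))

Group as (sqrt(3) + sqrt(30)) - sqrt(33); multiply by (sqrt(3) + sqrt(30)) + sqrt(33), then rationalise the remaining surd.

(sqrt(30) + 10*sqrt(3) + sqrt(330))/60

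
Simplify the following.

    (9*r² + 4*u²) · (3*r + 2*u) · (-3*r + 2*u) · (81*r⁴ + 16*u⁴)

-6561*r⁸ + 256*u⁸

((2*u)+(3*r))((2*u)-(3*r)) = -9*r² + 4*u²; continue pairing.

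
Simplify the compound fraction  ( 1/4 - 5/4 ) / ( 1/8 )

Numerator: 1/4 - 5/4 = -1
Denominator: 1/8 = 1/8
Divide: (-1) · (8) = -8

-8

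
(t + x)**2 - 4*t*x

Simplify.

After expansion: t**2 - 2*t*x + x**2 — a perfect-square trinomial.

(t - x)**2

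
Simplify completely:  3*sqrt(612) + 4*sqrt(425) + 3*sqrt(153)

3*sqrt(612) = 18*sqrt(17); 4*sqrt(425) = 20*sqrt(17); 3*sqrt(153) = 9*sqrt(17)
Combine: (18 + 20 + 9)·sqrt(17) = 47*sqrt(17)

47*sqrt(17)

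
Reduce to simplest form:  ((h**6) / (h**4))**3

Inside the bracket: h**2
Raise to the power 3: h**6

h**6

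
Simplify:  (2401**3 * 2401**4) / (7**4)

2401**3 = 7**12; 2401**4 = 7**16; 7**4 = 7**4
Combine exponents: 7**24

7**24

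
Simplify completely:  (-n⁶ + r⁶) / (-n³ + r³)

n³ + r³

-n⁶ + r⁶ factors as (-n + r)*(n + r)*(n² - n*r + r²)*(n² + n*r + r²).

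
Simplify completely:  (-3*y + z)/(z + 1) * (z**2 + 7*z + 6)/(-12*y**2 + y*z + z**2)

(z + 6)/(4*y + z)

Factor: z**2 + 7*z + 6 = (z + 1)*(z + 6);  -12*y**2 + y*z + z**2 = (4*y + z)*(-3*y + z)
Cancel the common factors (-3*y + z), (z + 1).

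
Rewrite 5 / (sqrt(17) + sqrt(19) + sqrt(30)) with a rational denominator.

(-5*sqrt(9690) + 15*sqrt(30) + 70*sqrt(19) + 80*sqrt(17))/628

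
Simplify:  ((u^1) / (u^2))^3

Inside the bracket: (u^-1)
Raise to the power 3: (u^-3)

u^(-3)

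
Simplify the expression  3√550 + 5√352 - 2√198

29*√22

3√550 = 15*√22; 5√352 = 20*√22; 2√198 = 6*√22
Combine: (15 + 20 - 6)·√22 = 29*√22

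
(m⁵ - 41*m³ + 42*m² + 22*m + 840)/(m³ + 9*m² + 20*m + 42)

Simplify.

m² - 9*m + 20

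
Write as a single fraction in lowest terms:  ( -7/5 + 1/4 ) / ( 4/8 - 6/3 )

23/30

Numerator: -7/5 + 1/4 = -23/20
Denominator: 4/8 - 6/3 = -3/2
Divide: (-23/20) · (-2/3) = 23/30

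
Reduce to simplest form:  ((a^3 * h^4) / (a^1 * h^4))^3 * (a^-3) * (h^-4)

a^3/h^4

Inside the bracket: a^2
Raise to the power 3: a^6
Multiply by (a^-3) * (h^-4): add exponents.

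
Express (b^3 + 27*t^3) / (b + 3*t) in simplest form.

b^2 - 3*b*t + 9*t^2

b^3 + (3*t)^3 = (b + 3*t)(b^2 - 3*b*t + 9*t^2).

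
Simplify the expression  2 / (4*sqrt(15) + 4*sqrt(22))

Multiply numerator and denominator by -4*sqrt(22) + 4*sqrt(15).
Denominator becomes -112; numerator becomes -8*sqrt(22) + 8*sqrt(15).

(-sqrt(15) + sqrt(22))/14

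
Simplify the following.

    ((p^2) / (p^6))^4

p^(-16)

Inside the bracket: (p^-4)
Raise to the power 4: (p^-16)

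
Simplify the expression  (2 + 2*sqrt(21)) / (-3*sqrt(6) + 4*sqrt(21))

(3*sqrt(6) + 4*sqrt(21) + 9*sqrt(14) + 84)/141

Multiply numerator and denominator by 3*sqrt(6) + 4*sqrt(21).
Denominator becomes 282; numerator becomes 6*sqrt(6) + 8*sqrt(21) + 18*sqrt(14) + 168.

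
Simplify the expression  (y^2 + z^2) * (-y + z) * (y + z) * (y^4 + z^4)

-y^8 + z^8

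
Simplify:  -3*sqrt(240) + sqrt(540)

-6*sqrt(15)

3*sqrt(240) = 12*sqrt(15); sqrt(540) = 6*sqrt(15)
Combine: (-12 + 6)·sqrt(15) = -6*sqrt(15)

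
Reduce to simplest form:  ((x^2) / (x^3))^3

x^(-3)

Inside the bracket: (x^-1)
Raise to the power 3: (x^-3)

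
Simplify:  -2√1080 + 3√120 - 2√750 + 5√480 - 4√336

-16*√21 + 4*√30

2√1080 = 12*√30; 3√120 = 6*√30; 2√750 = 10*√30; 5√480 = 20*√30; 4√336 = 16*√21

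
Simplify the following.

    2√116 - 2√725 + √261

2√116 = 4*√29; 2√725 = 10*√29; √261 = 3*√29
Combine: (4 - 10 + 3)·√29 = -3*√29

-3*√29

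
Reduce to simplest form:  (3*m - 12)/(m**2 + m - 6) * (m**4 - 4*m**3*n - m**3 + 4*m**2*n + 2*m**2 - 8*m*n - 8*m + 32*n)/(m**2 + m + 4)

Factor: 3*m - 12 = 3*(m - 4);  m**2 + m - 6 = (m + 3)*(m - 2);  m**4 - 4*m**3*n - m**3 + 4*m**2*n + 2*m**2 - 8*m*n - 8*m + 32*n = (m - 2)*(m - 4*n)*(m**2 + m + 4)
Cancel the common factors (m**2 + m + 4), (m - 2).

(3*m**2 - 12*m*n - 12*m + 48*n)/(m + 3)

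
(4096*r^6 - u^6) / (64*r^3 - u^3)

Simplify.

64*r^3 + u^3

Difference of sixth powers: factor out (64*r^3 - u^3).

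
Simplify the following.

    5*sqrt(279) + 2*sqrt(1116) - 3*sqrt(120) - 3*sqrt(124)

5*sqrt(279) = 15*sqrt(31); 2*sqrt(1116) = 12*sqrt(31); 3*sqrt(120) = 6*sqrt(30); 3*sqrt(124) = 6*sqrt(31)

-6*sqrt(30) + 21*sqrt(31)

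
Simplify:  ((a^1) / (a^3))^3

a^(-6)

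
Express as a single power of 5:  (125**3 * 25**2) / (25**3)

5**7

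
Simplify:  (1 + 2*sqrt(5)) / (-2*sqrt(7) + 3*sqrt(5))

(2*sqrt(7) + 3*sqrt(5) + 4*sqrt(35) + 30)/17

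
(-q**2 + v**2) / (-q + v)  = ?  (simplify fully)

q + v

Factor v**2 - q**2 and cancel (-q + v).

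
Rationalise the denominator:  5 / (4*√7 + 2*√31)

(-10*√7 + 5*√31)/6

Multiply numerator and denominator by -2*√31 + 4*√7.
Denominator becomes -12; numerator becomes -10*√31 + 20*√7.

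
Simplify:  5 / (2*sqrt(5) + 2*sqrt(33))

Multiply numerator and denominator by -2*sqrt(5) + 2*sqrt(33).
Denominator becomes 112; numerator becomes -10*sqrt(5) + 10*sqrt(33).

(-5*sqrt(5) + 5*sqrt(33))/56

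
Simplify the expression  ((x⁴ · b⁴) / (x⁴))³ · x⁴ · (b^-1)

b^11*x⁴

Inside the bracket: b⁴
Raise to the power 3: b^12
Multiply by x⁴ · (b^-1): add exponents.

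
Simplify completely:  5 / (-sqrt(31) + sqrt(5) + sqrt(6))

Group as (sqrt(5) + sqrt(6)) - sqrt(31); multiply by (sqrt(5) + sqrt(6)) + sqrt(31), then rationalise the remaining surd.

(-10*sqrt(31) - 15*sqrt(6) - 16*sqrt(5) - sqrt(930))/28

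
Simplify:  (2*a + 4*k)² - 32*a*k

After expansion: 4*a² - 16*a*k + 16*k² — a perfect-square trinomial.

4*(a - 2*k)²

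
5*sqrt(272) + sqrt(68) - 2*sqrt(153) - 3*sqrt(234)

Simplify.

5*sqrt(272) = 20*sqrt(17); sqrt(68) = 2*sqrt(17); 2*sqrt(153) = 6*sqrt(17); 3*sqrt(234) = 9*sqrt(26)

-9*sqrt(26) + 16*sqrt(17)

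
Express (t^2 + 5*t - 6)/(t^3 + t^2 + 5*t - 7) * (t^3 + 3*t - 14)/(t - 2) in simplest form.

t + 6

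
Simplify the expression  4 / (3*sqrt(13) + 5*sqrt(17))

Multiply numerator and denominator by -5*sqrt(17) + 3*sqrt(13).
Denominator becomes -308; numerator becomes -20*sqrt(17) + 12*sqrt(13).

(-3*sqrt(13) + 5*sqrt(17))/77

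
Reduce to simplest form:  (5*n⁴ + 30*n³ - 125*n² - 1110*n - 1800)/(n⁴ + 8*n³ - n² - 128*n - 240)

(5*n - 30)/(n - 4)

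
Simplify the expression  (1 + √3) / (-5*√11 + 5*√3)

Multiply numerator and denominator by 5*√3 + 5*√11.
Denominator becomes -200; numerator becomes 5*√3 + 15 + 5*√11 + 5*√33.

(-√33 - √11 - 3 - √3)/40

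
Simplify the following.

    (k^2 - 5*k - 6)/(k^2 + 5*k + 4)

Factor: k^2 - 5*k - 6 = (k - 6)*(k + 1);  k^2 + 5*k + 4 = (k + 1)*(k + 4)
Cancel the common factor (k + 1).

(k - 6)/(k + 4)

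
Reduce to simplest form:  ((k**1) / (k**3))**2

Inside the bracket: (k**-2)
Raise to the power 2: (k**-4)

k**(-4)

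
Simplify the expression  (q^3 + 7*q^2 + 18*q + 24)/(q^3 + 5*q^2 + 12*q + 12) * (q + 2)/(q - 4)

(q + 4)/(q - 4)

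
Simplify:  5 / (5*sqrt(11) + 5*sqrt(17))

Multiply numerator and denominator by -5*sqrt(17) + 5*sqrt(11).
Denominator becomes -150; numerator becomes -25*sqrt(17) + 25*sqrt(11).

(-sqrt(11) + sqrt(17))/6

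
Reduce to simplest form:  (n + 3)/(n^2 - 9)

1/(n - 3)

Factor: n^2 - 9 = (n + 3)*(n - 3)
Cancel the common factor (n + 3).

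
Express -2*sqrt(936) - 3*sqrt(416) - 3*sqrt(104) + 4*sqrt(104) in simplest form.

-22*sqrt(26)

2*sqrt(936) = 12*sqrt(26); 3*sqrt(416) = 12*sqrt(26); 3*sqrt(104) = 6*sqrt(26); 4*sqrt(104) = 8*sqrt(26)
Combine: (-12 - 12 - 6 + 8)·sqrt(26) = -22*sqrt(26)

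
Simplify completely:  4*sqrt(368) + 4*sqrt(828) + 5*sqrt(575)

4*sqrt(368) = 16*sqrt(23); 4*sqrt(828) = 24*sqrt(23); 5*sqrt(575) = 25*sqrt(23)
Combine: (16 + 24 + 25)·sqrt(23) = 65*sqrt(23)

65*sqrt(23)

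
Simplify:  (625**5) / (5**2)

625**5 = 5**20; 5**2 = 5**2
Combine exponents: 5**18

5**18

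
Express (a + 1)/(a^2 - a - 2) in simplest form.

Factor: a^2 - a - 2 = (a + 1)*(a - 2)
Cancel the common factor (a + 1).

1/(a - 2)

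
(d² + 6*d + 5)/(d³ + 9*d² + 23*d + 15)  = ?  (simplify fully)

Factor: d² + 6*d + 5 = (d + 5)·(d + 1);  d³ + 9*d² + 23*d + 15 = (d + 1)·(d + 3)·(d + 5)
Cancel the common factors (d + 1), (d + 5).

1/(d + 3)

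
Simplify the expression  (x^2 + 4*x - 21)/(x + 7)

Factor: x^2 + 4*x - 21 = (x + 7)*(x - 3)
Cancel the common factor (x + 7).

x - 3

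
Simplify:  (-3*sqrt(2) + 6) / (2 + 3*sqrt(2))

Multiply numerator and denominator by -3*sqrt(2) + 2.
Denominator becomes -14; numerator becomes -24*sqrt(2) + 30.

(-15 + 12*sqrt(2))/7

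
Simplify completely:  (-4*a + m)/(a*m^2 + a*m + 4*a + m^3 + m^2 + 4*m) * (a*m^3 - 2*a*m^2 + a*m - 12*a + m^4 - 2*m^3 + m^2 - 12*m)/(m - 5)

Factor: a*m^2 + a*m + 4*a + m^3 + m^2 + 4*m = (m^2 + m + 4)*(a + m);  a*m^3 - 2*a*m^2 + a*m - 12*a + m^4 - 2*m^3 + m^2 - 12*m = (m - 3)*(m^2 + m + 4)*(a + m)
Cancel the common factors (m^2 + m + 4), (a + m).

(-4*a*m + 12*a + m^2 - 3*m)/(m - 5)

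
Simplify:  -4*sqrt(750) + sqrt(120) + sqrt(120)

-16*sqrt(30)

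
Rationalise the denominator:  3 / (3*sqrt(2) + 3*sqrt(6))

(-sqrt(2) + sqrt(6))/4

Multiply numerator and denominator by -3*sqrt(2) + 3*sqrt(6).
Denominator becomes 36; numerator becomes -9*sqrt(2) + 9*sqrt(6).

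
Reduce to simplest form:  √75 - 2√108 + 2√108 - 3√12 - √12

√75 = 5*√3; 2√108 = 12*√3; 2√108 = 12*√3; 3√12 = 6*√3; √12 = 2*√3
Combine: (5 - 12 + 12 - 6 - 2)·√3 = -3*√3

-3*√3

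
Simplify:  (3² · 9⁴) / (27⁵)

3^(-5)

3² = 3^2; 9⁴ = 3^8; 27⁵ = 3^15
Combine exponents: 3^(-5)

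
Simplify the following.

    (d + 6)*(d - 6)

Product of conjugates: (P+Q)(P-Q) = P^2 - Q^2.

d^2 - 36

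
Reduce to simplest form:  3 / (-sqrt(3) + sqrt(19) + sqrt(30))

Group as (sqrt(19) + sqrt(30)) - sqrt(3); multiply by (sqrt(19) + sqrt(30)) + sqrt(3), then rationalise the remaining surd.

(-69*sqrt(3) - 12*sqrt(30) + 21*sqrt(19) + 9*sqrt(190))/82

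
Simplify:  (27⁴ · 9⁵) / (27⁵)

27⁴ = 3^12; 9⁵ = 3^10; 27⁵ = 3^15
Combine exponents: 3^7

3^7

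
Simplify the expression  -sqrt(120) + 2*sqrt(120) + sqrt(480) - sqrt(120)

sqrt(120) = 2*sqrt(30); 2*sqrt(120) = 4*sqrt(30); sqrt(480) = 4*sqrt(30); sqrt(120) = 2*sqrt(30)
Combine: (-2 + 4 + 4 - 2)·sqrt(30) = 4*sqrt(30)

4*sqrt(30)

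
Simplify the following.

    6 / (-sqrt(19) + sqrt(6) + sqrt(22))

(-18*sqrt(19) + 6*sqrt(22) + 70*sqrt(6) + 8*sqrt(627))/149

Group as (sqrt(6) + sqrt(22)) - sqrt(19); multiply by (sqrt(6) + sqrt(22)) + sqrt(19), then rationalise the remaining surd.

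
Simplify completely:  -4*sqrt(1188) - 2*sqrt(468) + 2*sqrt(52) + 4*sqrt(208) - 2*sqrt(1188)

-36*sqrt(33) + 8*sqrt(13)

4*sqrt(1188) = 24*sqrt(33); 2*sqrt(468) = 12*sqrt(13); 2*sqrt(52) = 4*sqrt(13); 4*sqrt(208) = 16*sqrt(13); 2*sqrt(1188) = 12*sqrt(33)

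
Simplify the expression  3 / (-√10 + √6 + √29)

(-75*√10 - 39*√29 + 99*√6 + 12*√435)/71

Group as (√6 + √29) - √10; multiply by (√6 + √29) + √10, then rationalise the remaining surd.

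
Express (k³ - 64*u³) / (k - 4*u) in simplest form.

k² + 4*k*u + 16*u²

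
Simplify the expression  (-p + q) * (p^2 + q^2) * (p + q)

Pair the conjugate factors: (q+p)(q-p) = -p^2 + q^2, then repeat with the next factor.

-p^4 + q^4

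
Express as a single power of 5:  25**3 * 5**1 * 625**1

5**11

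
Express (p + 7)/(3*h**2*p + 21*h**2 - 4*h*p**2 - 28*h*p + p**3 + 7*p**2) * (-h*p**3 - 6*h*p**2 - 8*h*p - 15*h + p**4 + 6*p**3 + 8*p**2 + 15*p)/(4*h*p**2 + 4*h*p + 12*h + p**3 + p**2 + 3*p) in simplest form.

Factor: 3*h**2*p + 21*h**2 - 4*h*p**2 - 28*h*p + p**3 + 7*p**2 = (-h + p)*(-3*h + p)*(p + 7);  -h*p**3 - 6*h*p**2 - 8*h*p - 15*h + p**4 + 6*p**3 + 8*p**2 + 15*p = (p**2 + p + 3)*(p + 5)*(-h + p);  4*h*p**2 + 4*h*p + 12*h + p**3 + p**2 + 3*p = (4*h + p)*(p**2 + p + 3)
Cancel the common factors (p**2 + p + 3), (-h + p), (p + 7).

(p + 5)/(-12*h**2 + h*p + p**2)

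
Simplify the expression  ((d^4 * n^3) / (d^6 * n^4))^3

1/(d^6*n^3)

Inside the bracket: (d^-2) * (n^-1)
Raise to the power 3: (d^-6) * (n^-3)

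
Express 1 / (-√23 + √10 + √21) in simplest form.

(-4*√23 + 6*√21 + 17*√10 + √4830)/388

Group as (√10 + √21) - √23; multiply by (√10 + √21) + √23, then rationalise the remaining surd.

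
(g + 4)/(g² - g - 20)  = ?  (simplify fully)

1/(g - 5)

Factor: g² - g - 20 = (g + 4)·(g - 5)
Cancel the common factor (g + 4).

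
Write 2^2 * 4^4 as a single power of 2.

2^2 = 2^2; 4^4 = 2^8
Combine exponents: 2^10

2^10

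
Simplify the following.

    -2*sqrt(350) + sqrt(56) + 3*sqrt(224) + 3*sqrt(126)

13*sqrt(14)

2*sqrt(350) = 10*sqrt(14); sqrt(56) = 2*sqrt(14); 3*sqrt(224) = 12*sqrt(14); 3*sqrt(126) = 9*sqrt(14)
Combine: (-10 + 2 + 12 + 9)·sqrt(14) = 13*sqrt(14)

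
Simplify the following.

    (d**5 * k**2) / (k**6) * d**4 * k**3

Quotient: d**5 * (k**-4)
Multiply by d**4 * k**3: add exponents.

d**9/k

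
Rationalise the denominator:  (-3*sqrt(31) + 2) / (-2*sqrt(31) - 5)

Multiply numerator and denominator by -5 + 2*sqrt(31).
Denominator becomes -99; numerator becomes -196 + 19*sqrt(31).

(-19*sqrt(31) + 196)/99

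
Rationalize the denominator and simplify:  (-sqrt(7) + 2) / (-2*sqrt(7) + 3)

(-sqrt(7) + 8)/19

Multiply numerator and denominator by 3 + 2*sqrt(7).
Denominator becomes -19; numerator becomes -8 + sqrt(7).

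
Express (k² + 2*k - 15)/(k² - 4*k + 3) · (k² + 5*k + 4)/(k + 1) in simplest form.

Factor: k² + 2*k - 15 = (k - 3)·(k + 5);  k² - 4*k + 3 = (k - 3)·(k - 1);  k² + 5*k + 4 = (k + 4)·(k + 1)
Cancel the common factors (k - 3), (k + 1).

(k² + 9*k + 20)/(k - 1)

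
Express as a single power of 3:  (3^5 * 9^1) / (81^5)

3^(-13)

3^5 = 3^5; 9^1 = 3^2; 81^5 = 3^20
Combine exponents: 3^(-13)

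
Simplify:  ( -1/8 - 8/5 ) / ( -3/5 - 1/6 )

Numerator: -1/8 - 8/5 = -69/40
Denominator: -3/5 - 1/6 = -23/30
Divide: (-69/40) · (-30/23) = 9/4

9/4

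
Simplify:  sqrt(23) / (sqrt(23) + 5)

(-23 + 5*sqrt(23))/2

Multiply numerator and denominator by -sqrt(23) + 5.
Denominator becomes 2; numerator becomes -23 + 5*sqrt(23).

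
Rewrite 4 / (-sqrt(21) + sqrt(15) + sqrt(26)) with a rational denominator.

(-10*sqrt(21) + 5*sqrt(26) + 16*sqrt(15) + 3*sqrt(910))/145

Group as (sqrt(15) + sqrt(26)) - sqrt(21); multiply by (sqrt(15) + sqrt(26)) + sqrt(21), then rationalise the remaining surd.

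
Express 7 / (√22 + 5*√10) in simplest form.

Multiply numerator and denominator by -√22 + 5*√10.
Denominator becomes 228; numerator becomes -7*√22 + 35*√10.

(-7*√22 + 35*√10)/228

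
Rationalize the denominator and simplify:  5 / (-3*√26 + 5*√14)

(15*√26 + 25*√14)/116

Multiply numerator and denominator by 3*√26 + 5*√14.
Denominator becomes 116; numerator becomes 15*√26 + 25*√14.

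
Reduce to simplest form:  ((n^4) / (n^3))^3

n^3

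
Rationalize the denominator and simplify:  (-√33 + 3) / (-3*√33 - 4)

(-13*√33 + 111)/281

Multiply numerator and denominator by -4 + 3*√33.
Denominator becomes -281; numerator becomes -111 + 13*√33.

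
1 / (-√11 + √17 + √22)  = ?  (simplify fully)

Group as (√17 + √22) - √11; multiply by (√17 + √22) + √11, then rationalise the remaining surd.

(-14*√11 + 3*√22 + 8*√17 + 11*√34)/356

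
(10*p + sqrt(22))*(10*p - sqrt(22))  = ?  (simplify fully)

100*p**2 - 22

(10*p)**2 - (sqrt(22))**2 = 100*p**2 - 22.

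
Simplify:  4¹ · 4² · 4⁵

2^16

4¹ = 2^2; 4² = 2^4; 4⁵ = 2^10
Combine exponents: 2^16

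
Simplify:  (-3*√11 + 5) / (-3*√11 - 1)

Multiply numerator and denominator by -1 + 3*√11.
Denominator becomes -98; numerator becomes -104 + 18*√11.

(-9*√11 + 52)/49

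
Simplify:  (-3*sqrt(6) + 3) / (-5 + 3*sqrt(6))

(-39 - 6*sqrt(6))/29

Multiply numerator and denominator by -3*sqrt(6) - 5.
Denominator becomes -29; numerator becomes 6*sqrt(6) + 39.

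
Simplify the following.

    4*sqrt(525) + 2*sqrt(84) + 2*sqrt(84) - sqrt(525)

4*sqrt(525) = 20*sqrt(21); 2*sqrt(84) = 4*sqrt(21); 2*sqrt(84) = 4*sqrt(21); sqrt(525) = 5*sqrt(21)
Combine: (20 + 4 + 4 - 5)·sqrt(21) = 23*sqrt(21)

23*sqrt(21)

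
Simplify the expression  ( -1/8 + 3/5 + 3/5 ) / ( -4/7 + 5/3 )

903/920

Numerator: -1/8 + 3/5 + 3/5 = 43/40
Denominator: -4/7 + 5/3 = 23/21
Divide: (43/40) · (21/23) = 903/920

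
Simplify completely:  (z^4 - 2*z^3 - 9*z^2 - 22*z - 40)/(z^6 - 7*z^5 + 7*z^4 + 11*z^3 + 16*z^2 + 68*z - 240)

Factor: z^4 - 2*z^3 - 9*z^2 - 22*z - 40 = (z^2 + z + 4)*(z - 5)*(z + 2);  z^6 - 7*z^5 + 7*z^4 + 11*z^3 + 16*z^2 + 68*z - 240 = (z + 2)*(z - 3)*(z - 2)*(z^2 + z + 4)*(z - 5)
Cancel the common factors (z^2 + z + 4), (z + 2), (z - 5).

1/(z^2 - 5*z + 6)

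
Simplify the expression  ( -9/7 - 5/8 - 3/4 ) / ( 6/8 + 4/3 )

-447/350

Numerator: -9/7 - 5/8 - 3/4 = -149/56
Denominator: 6/8 + 4/3 = 25/12
Divide: (-149/56) · (12/25) = -447/350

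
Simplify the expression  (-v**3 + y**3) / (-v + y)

y**3 - v**3 = (-v + y)(v**2 + v*y + y**2).

v**2 + v*y + y**2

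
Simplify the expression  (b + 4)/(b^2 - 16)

1/(b - 4)

Factor: b^2 - 16 = (b - 4)*(b + 4)
Cancel the common factor (b + 4).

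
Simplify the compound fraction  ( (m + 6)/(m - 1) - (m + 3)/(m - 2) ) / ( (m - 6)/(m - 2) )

(2*m - 9)/(m² - 7*m + 6)

Numerator: (m + 6)/(m - 1) - (m + 3)/(m - 2) = (2*m - 9)/(m² - 3*m + 2)
Denominator: (m - 6)/(m - 2) = (m - 6)/(m - 2)
Divide: ((2*m - 9)/(m² - 3*m + 2)) · ((m - 2)/(m - 6)) = (2*m - 9)/(m² - 7*m + 6)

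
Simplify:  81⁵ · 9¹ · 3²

81⁵ = 3^20; 9¹ = 3^2; 3² = 3^2
Combine exponents: 3^24

3^24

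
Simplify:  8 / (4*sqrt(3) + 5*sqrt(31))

Multiply numerator and denominator by -5*sqrt(31) + 4*sqrt(3).
Denominator becomes -727; numerator becomes -40*sqrt(31) + 32*sqrt(3).

(-32*sqrt(3) + 40*sqrt(31))/727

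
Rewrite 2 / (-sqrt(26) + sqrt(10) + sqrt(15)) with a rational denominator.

Group as (sqrt(10) + sqrt(15)) - sqrt(26); multiply by (sqrt(10) + sqrt(15)) + sqrt(26), then rationalise the remaining surd.

(2*sqrt(26) + 42*sqrt(15) + 62*sqrt(10) + 40*sqrt(39))/599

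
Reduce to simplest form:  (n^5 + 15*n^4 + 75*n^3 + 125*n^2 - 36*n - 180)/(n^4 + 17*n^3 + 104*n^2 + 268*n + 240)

Factor: n^5 + 15*n^4 + 75*n^3 + 125*n^2 - 36*n - 180 = (n + 5)*(n + 2)*(n - 1)*(n + 3)*(n + 6);  n^4 + 17*n^3 + 104*n^2 + 268*n + 240 = (n + 6)*(n + 4)*(n + 5)*(n + 2)
Cancel the common factors (n + 2), (n + 6), (n + 5).

(n^2 + 2*n - 3)/(n + 4)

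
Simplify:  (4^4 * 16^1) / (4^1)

2^10

4^4 = 2^8; 16^1 = 2^4; 4^1 = 2^2
Combine exponents: 2^10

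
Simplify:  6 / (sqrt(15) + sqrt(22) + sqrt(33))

Group as (sqrt(15) + sqrt(33)) + sqrt(22); multiply by (sqrt(15) + sqrt(33)) - sqrt(22), then rationalise the remaining surd.

(-99*sqrt(10) + 6*sqrt(33) + 39*sqrt(22) + 60*sqrt(15))/326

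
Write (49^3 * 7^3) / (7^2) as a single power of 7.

7^7

49^3 = 7^6; 7^3 = 7^3; 7^2 = 7^2
Combine exponents: 7^7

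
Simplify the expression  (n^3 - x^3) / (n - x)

n^2 + n*x + x^2

Apply the difference-of-cubes factorisation and cancel (n - x).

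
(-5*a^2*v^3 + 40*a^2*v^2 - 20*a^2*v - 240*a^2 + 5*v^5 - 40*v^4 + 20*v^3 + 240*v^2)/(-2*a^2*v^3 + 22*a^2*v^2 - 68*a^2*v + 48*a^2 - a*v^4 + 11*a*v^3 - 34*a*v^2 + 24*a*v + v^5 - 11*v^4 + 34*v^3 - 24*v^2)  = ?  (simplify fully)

Factor: -5*a^2*v^3 + 40*a^2*v^2 - 20*a^2*v - 240*a^2 + 5*v^5 - 40*v^4 + 20*v^3 + 240*v^2 = 5*(-a + v)*(a + v)*(v - 6)*(v - 4)*(v + 2);  -2*a^2*v^3 + 22*a^2*v^2 - 68*a^2*v + 48*a^2 - a*v^4 + 11*a*v^3 - 34*a*v^2 + 24*a*v + v^5 - 11*v^4 + 34*v^3 - 24*v^2 = (v - 4)*(v - 1)*(a + v)*(-2*a + v)*(v - 6)
Cancel the common factors (a + v), (v - 4), (v - 6).

(-5*a*v - 10*a + 5*v^2 + 10*v)/(-2*a*v + 2*a + v^2 - v)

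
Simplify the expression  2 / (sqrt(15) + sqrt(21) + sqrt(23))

Group as (sqrt(15) + sqrt(21)) + sqrt(23); multiply by (sqrt(15) + sqrt(21)) - sqrt(23), then rationalise the remaining surd.

(-12*sqrt(805) + 26*sqrt(23) + 34*sqrt(21) + 58*sqrt(15))/1091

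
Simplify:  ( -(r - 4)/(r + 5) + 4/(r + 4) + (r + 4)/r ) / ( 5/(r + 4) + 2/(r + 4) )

(17*r**2 + 92*r + 80)/(7*r**2 + 35*r)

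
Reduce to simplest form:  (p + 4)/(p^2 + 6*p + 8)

Factor: p^2 + 6*p + 8 = (p + 2)*(p + 4)
Cancel the common factor (p + 4).

1/(p + 2)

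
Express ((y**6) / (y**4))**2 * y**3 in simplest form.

Inside the bracket: y**2
Raise to the power 2: y**4
Multiply by y**3: add exponents.

y**7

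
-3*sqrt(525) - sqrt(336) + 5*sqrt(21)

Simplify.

-14*sqrt(21)

3*sqrt(525) = 15*sqrt(21); sqrt(336) = 4*sqrt(21); 5*sqrt(21) = 5*sqrt(21)
Combine: (-15 - 4 + 5)·sqrt(21) = -14*sqrt(21)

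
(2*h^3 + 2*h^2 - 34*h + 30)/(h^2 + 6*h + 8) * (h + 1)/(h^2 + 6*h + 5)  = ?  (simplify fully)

(2*h^2 - 8*h + 6)/(h^2 + 6*h + 8)

Factor: 2*h^3 + 2*h^2 - 34*h + 30 = 2*(h - 3)*(h - 1)*(h + 5);  h^2 + 6*h + 8 = (h + 4)*(h + 2);  h^2 + 6*h + 5 = (h + 5)*(h + 1)
Cancel the common factors (h + 1), (h + 5).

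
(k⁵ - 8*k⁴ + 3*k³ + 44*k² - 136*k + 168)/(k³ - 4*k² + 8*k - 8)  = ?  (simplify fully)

Factor: k⁵ - 8*k⁴ + 3*k³ + 44*k² - 136*k + 168 = (k - 2)·(k² - 2*k + 4)·(k - 7)·(k + 3);  k³ - 4*k² + 8*k - 8 = (k² - 2*k + 4)·(k - 2)
Cancel the common factors (k² - 2*k + 4), (k - 2).

k² - 4*k - 21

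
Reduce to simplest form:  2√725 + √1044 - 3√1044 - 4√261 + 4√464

2*√29

2√725 = 10*√29; √1044 = 6*√29; 3√1044 = 18*√29; 4√261 = 12*√29; 4√464 = 16*√29
Combine: (10 + 6 - 18 - 12 + 16)·√29 = 2*√29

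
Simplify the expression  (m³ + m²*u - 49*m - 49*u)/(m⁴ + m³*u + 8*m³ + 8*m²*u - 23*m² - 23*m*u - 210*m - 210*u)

Factor: m³ + m²*u - 49*m - 49*u = (m + 7)·(m + u)·(m - 7);  m⁴ + m³*u + 8*m³ + 8*m²*u - 23*m² - 23*m*u - 210*m - 210*u = (m + u)·(m - 5)·(m + 7)·(m + 6)
Cancel the common factors (m + u), (m + 7).

(m - 7)/(m² + m - 30)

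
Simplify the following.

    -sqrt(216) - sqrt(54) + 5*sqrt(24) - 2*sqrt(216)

sqrt(216) = 6*sqrt(6); sqrt(54) = 3*sqrt(6); 5*sqrt(24) = 10*sqrt(6); 2*sqrt(216) = 12*sqrt(6)
Combine: (-6 - 3 + 10 - 12)·sqrt(6) = -11*sqrt(6)

-11*sqrt(6)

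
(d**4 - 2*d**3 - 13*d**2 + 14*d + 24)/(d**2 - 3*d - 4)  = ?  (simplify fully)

d**2 + d - 6

Factor: d**4 - 2*d**3 - 13*d**2 + 14*d + 24 = (d + 1)*(d - 4)*(d - 2)*(d + 3);  d**2 - 3*d - 4 = (d - 4)*(d + 1)
Cancel the common factors (d - 4), (d + 1).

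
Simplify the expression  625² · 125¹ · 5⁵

625² = 5^8; 125¹ = 5^3; 5⁵ = 5^5
Combine exponents: 5^16

5^16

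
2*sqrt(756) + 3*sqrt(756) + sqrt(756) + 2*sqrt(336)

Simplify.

2*sqrt(756) = 12*sqrt(21); 3*sqrt(756) = 18*sqrt(21); sqrt(756) = 6*sqrt(21); 2*sqrt(336) = 8*sqrt(21)
Combine: (12 + 18 + 6 + 8)·sqrt(21) = 44*sqrt(21)

44*sqrt(21)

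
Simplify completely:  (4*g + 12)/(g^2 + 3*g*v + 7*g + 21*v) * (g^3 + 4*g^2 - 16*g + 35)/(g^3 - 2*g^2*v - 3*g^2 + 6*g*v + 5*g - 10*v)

(-4*g - 12)/(-g^2 - g*v + 6*v^2)

Factor: 4*g + 12 = 4*(g + 3);  g^2 + 3*g*v + 7*g + 21*v = (g + 7)*(g + 3*v);  g^3 + 4*g^2 - 16*g + 35 = (g^2 - 3*g + 5)*(g + 7);  g^3 - 2*g^2*v - 3*g^2 + 6*g*v + 5*g - 10*v = (g - 2*v)*(g^2 - 3*g + 5)
Cancel the common factors (g^2 - 3*g + 5), (g + 7).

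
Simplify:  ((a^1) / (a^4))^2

a^(-6)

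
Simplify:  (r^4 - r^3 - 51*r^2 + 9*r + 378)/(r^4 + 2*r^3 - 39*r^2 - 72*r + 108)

(r^2 - 10*r + 21)/(r^2 - 7*r + 6)

Factor: r^4 - r^3 - 51*r^2 + 9*r + 378 = (r - 3)*(r + 3)*(r + 6)*(r - 7);  r^4 + 2*r^3 - 39*r^2 - 72*r + 108 = (r + 3)*(r - 1)*(r - 6)*(r + 6)
Cancel the common factors (r + 6), (r + 3).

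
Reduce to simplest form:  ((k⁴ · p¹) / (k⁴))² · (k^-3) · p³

p⁵/k³

Inside the bracket: p¹
Raise to the power 2: p²
Multiply by (k^-3) · p³: add exponents.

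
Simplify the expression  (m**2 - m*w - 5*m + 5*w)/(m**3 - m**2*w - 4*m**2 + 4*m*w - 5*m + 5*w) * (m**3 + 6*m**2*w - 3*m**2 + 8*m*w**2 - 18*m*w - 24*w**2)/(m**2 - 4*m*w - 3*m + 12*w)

(-m**2 - 6*m*w - 8*w**2)/(-m**2 + 4*m*w - m + 4*w)

Factor: m**2 - m*w - 5*m + 5*w = (m - 5)*(m - w);  m**3 - m**2*w - 4*m**2 + 4*m*w - 5*m + 5*w = (m - 5)*(m + 1)*(m - w);  m**3 + 6*m**2*w - 3*m**2 + 8*m*w**2 - 18*m*w - 24*w**2 = (m - 3)*(m + 4*w)*(m + 2*w);  m**2 - 4*m*w - 3*m + 12*w = (m - 4*w)*(m - 3)
Cancel the common factors (m - 5), (m - 3), (m - w).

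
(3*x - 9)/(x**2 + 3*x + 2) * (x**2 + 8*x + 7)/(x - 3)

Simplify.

(3*x + 21)/(x + 2)

Factor: 3*x - 9 = 3*(x - 3);  x**2 + 3*x + 2 = (x + 1)*(x + 2);  x**2 + 8*x + 7 = (x + 7)*(x + 1)
Cancel the common factors (x - 3), (x + 1).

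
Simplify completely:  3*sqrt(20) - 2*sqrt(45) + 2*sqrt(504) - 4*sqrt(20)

3*sqrt(20) = 6*sqrt(5); 2*sqrt(45) = 6*sqrt(5); 2*sqrt(504) = 12*sqrt(14); 4*sqrt(20) = 8*sqrt(5)

-8*sqrt(5) + 12*sqrt(14)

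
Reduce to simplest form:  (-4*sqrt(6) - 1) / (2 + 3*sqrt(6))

Multiply numerator and denominator by -3*sqrt(6) + 2.
Denominator becomes -50; numerator becomes -5*sqrt(6) + 70.

(-14 + sqrt(6))/10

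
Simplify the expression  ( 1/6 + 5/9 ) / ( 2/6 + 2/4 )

13/15

Numerator: 1/6 + 5/9 = 13/18
Denominator: 2/6 + 2/4 = 5/6
Divide: (13/18) · (6/5) = 13/15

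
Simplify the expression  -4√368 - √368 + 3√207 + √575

-6*√23

4√368 = 16*√23; √368 = 4*√23; 3√207 = 9*√23; √575 = 5*√23
Combine: (-16 - 4 + 9 + 5)·√23 = -6*√23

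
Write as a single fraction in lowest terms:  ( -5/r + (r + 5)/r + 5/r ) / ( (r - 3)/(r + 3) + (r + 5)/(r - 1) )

(r**3 + 7*r**2 + 7*r - 15)/(2*r**3 + 4*r**2 + 18*r)

Numerator: -5/r + (r + 5)/r + 5/r = (r + 5)/r
Denominator: (r - 3)/(r + 3) + (r + 5)/(r - 1) = (2*r**2 + 4*r + 18)/(r**2 + 2*r - 3)
Divide: ((r + 5)/r) · ((r**2 + 2*r - 3)/(2*r**2 + 4*r + 18)) = (r**3 + 7*r**2 + 7*r - 15)/(2*r**3 + 4*r**2 + 18*r)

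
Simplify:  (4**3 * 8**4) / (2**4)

2**14

4**3 = 2**6; 8**4 = 2**12; 2**4 = 2**4
Combine exponents: 2**14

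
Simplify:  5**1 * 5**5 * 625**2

5**14

5**1 = 5**1; 5**5 = 5**5; 625**2 = 5**8
Combine exponents: 5**14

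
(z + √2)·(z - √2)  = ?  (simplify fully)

Product of conjugates: (P+Q)(P-Q) = P^2 - Q^2.

z² - 2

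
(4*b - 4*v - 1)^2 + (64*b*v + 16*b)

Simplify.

(4*b + 4*v + 1)^2

Expand the square and combine the (64*b*v + 16*b) term.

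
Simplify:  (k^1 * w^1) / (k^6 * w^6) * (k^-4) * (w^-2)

Quotient: (k^-5) * (w^-5)
Multiply by (k^-4) * (w^-2): add exponents.

1/(k^9*w^7)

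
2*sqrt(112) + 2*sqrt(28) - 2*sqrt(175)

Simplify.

2*sqrt(7)

2*sqrt(112) = 8*sqrt(7); 2*sqrt(28) = 4*sqrt(7); 2*sqrt(175) = 10*sqrt(7)
Combine: (8 + 4 - 10)·sqrt(7) = 2*sqrt(7)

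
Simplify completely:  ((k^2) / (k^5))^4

k^(-12)

Inside the bracket: (k^-3)
Raise to the power 4: (k^-12)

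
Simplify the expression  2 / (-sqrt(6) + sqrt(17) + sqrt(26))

(-74*sqrt(6) - 6*sqrt(26) + 30*sqrt(17) + 8*sqrt(663))/399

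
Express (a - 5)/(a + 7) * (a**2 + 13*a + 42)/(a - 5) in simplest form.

a + 6

Factor: a**2 + 13*a + 42 = (a + 7)*(a + 6)
Cancel the common factors (a - 5), (a + 7).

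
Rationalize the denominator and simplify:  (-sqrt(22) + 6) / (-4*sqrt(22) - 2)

Multiply numerator and denominator by -2 + 4*sqrt(22).
Denominator becomes -348; numerator becomes -100 + 26*sqrt(22).

(-13*sqrt(22) + 50)/174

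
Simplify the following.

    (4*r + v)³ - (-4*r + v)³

Only the odd-power cross terms survive.

128*r³ + 24*r*v²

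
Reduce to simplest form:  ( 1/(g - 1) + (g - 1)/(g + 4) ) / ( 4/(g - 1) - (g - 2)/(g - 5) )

(-g^3 + 6*g^2 - 10*g + 25)/(g^3 - 3*g^2 - 6*g + 88)

Numerator: 1/(g - 1) + (g - 1)/(g + 4) = (g^2 - g + 5)/(g^2 + 3*g - 4)
Denominator: 4/(g - 1) - (g - 2)/(g - 5) = (-g^2 + 7*g - 22)/(g^2 - 6*g + 5)
Divide: ((g^2 - g + 5)/(g^2 + 3*g - 4)) · ((g^2 - 6*g + 5)/(-g^2 + 7*g - 22)) = (-g^3 + 6*g^2 - 10*g + 25)/(g^3 - 3*g^2 - 6*g + 88)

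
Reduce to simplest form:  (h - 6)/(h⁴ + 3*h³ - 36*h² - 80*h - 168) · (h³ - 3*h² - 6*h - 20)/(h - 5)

1/(h + 7)

Factor: h⁴ + 3*h³ - 36*h² - 80*h - 168 = (h - 6)·(h + 7)·(h² + 2*h + 4);  h³ - 3*h² - 6*h - 20 = (h² + 2*h + 4)·(h - 5)
Cancel the common factors (h² + 2*h + 4), (h - 6), (h - 5).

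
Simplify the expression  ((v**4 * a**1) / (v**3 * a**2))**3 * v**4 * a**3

v**7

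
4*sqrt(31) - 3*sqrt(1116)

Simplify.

-14*sqrt(31)

4*sqrt(31) = 4*sqrt(31); 3*sqrt(1116) = 18*sqrt(31)
Combine: (4 - 18)·sqrt(31) = -14*sqrt(31)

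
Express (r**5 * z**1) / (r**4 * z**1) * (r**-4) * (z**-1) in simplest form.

1/(r**3*z)

Quotient: r**1
Multiply by (r**-4) * (z**-1): add exponents.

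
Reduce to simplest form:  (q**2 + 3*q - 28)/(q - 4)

Factor: q**2 + 3*q - 28 = (q + 7)*(q - 4)
Cancel the common factor (q - 4).

q + 7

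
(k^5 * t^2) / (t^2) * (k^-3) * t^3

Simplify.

Quotient: k^5
Multiply by (k^-3) * t^3: add exponents.

k^2*t^3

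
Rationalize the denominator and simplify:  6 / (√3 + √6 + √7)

(-9*√14 + 3*√7 + 6*√6 + 15*√3)/17

Group as (√3 + √6) + √7; multiply by (√3 + √6) - √7, then rationalise the remaining surd.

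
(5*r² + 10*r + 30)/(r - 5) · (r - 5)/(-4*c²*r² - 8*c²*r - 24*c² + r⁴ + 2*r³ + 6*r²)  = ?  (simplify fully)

Factor: 5*r² + 10*r + 30 = 5·(r² + 2*r + 6);  -4*c²*r² - 8*c²*r - 24*c² + r⁴ + 2*r³ + 6*r² = (-2*c + r)·(2*c + r)·(r² + 2*r + 6)
Cancel the common factors (r² + 2*r + 6), (r - 5).

5/(-4*c² + r²)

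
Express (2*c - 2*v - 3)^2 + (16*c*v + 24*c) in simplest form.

(2*c + 2*v + 3)^2

After expansion: 4*c^2 + 8*c*v + 12*c + 4*v^2 + 12*v + 9 — a perfect-square trinomial.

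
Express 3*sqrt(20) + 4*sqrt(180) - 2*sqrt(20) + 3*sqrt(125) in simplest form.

41*sqrt(5)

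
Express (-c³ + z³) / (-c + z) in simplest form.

c² + c*z + z²

z^3 - c^3 = (-c + z)(c² + c*z + z²).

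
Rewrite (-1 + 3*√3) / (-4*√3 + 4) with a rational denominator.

Multiply numerator and denominator by 4 + 4*√3.
Denominator becomes -32; numerator becomes 8*√3 + 32.

(-4 - √3)/4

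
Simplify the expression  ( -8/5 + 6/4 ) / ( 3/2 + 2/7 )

-7/125

Numerator: -8/5 + 6/4 = -1/10
Denominator: 3/2 + 2/7 = 25/14
Divide: (-1/10) · (14/25) = -7/125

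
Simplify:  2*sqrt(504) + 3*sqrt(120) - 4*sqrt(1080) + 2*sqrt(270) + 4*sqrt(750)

2*sqrt(504) = 12*sqrt(14); 3*sqrt(120) = 6*sqrt(30); 4*sqrt(1080) = 24*sqrt(30); 2*sqrt(270) = 6*sqrt(30); 4*sqrt(750) = 20*sqrt(30)

8*sqrt(30) + 12*sqrt(14)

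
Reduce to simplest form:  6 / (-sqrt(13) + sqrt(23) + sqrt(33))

Group as (sqrt(23) + sqrt(33)) - sqrt(13); multiply by (sqrt(23) + sqrt(33)) + sqrt(13), then rationalise the remaining surd.

(-258*sqrt(13) + 18*sqrt(33) + 138*sqrt(23) + 12*sqrt(9867))/1187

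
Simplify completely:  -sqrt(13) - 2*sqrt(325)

-11*sqrt(13)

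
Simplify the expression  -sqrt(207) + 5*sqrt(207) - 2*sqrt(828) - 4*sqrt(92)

-8*sqrt(23)

sqrt(207) = 3*sqrt(23); 5*sqrt(207) = 15*sqrt(23); 2*sqrt(828) = 12*sqrt(23); 4*sqrt(92) = 8*sqrt(23)
Combine: (-3 + 15 - 12 - 8)·sqrt(23) = -8*sqrt(23)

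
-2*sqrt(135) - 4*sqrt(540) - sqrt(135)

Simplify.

-33*sqrt(15)

2*sqrt(135) = 6*sqrt(15); 4*sqrt(540) = 24*sqrt(15); sqrt(135) = 3*sqrt(15)
Combine: (-6 - 24 - 3)·sqrt(15) = -33*sqrt(15)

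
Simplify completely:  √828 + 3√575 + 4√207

33*√23

√828 = 6*√23; 3√575 = 15*√23; 4√207 = 12*√23
Combine: (6 + 15 + 12)·√23 = 33*√23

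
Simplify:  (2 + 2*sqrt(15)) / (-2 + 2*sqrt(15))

(sqrt(15) + 8)/7

Multiply numerator and denominator by -2*sqrt(15) - 2.
Denominator becomes -56; numerator becomes -64 - 8*sqrt(15).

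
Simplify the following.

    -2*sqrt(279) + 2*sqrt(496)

2*sqrt(31)

2*sqrt(279) = 6*sqrt(31); 2*sqrt(496) = 8*sqrt(31)
Combine: (-6 + 8)·sqrt(31) = 2*sqrt(31)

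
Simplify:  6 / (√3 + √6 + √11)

Group as (√3 + √11) + √6; multiply by (√3 + √11) - √6, then rationalise the remaining surd.

(-9*√22 - 3*√11 + 12*√6 + 21*√3)/17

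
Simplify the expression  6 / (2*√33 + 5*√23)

Multiply numerator and denominator by -2*√33 + 5*√23.
Denominator becomes 443; numerator becomes -12*√33 + 30*√23.

(-12*√33 + 30*√23)/443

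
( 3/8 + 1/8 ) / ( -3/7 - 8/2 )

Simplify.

-7/62

Numerator: 3/8 + 1/8 = 1/2
Denominator: -3/7 - 8/2 = -31/7
Divide: (1/2) · (-7/31) = -7/62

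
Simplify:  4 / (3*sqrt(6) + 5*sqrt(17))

(-12*sqrt(6) + 20*sqrt(17))/371

Multiply numerator and denominator by -3*sqrt(6) + 5*sqrt(17).
Denominator becomes 371; numerator becomes -12*sqrt(6) + 20*sqrt(17).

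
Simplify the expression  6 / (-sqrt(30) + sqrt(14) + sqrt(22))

Group as (sqrt(14) + sqrt(22)) - sqrt(30); multiply by (sqrt(14) + sqrt(22)) + sqrt(30), then rationalise the remaining surd.

(-9*sqrt(30) + 33*sqrt(22) + 57*sqrt(14) + 6*sqrt(2310))/299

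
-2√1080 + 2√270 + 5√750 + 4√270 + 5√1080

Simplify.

61*√30

2√1080 = 12*√30; 2√270 = 6*√30; 5√750 = 25*√30; 4√270 = 12*√30; 5√1080 = 30*√30
Combine: (-12 + 6 + 25 + 12 + 30)·√30 = 61*√30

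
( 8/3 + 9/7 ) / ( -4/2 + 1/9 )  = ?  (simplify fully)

-249/119

Numerator: 8/3 + 9/7 = 83/21
Denominator: -4/2 + 1/9 = -17/9
Divide: (83/21) · (-9/17) = -249/119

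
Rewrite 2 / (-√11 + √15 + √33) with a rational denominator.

Group as (√15 + √33) - √11; multiply by (√15 + √33) + √11, then rationalise the remaining surd.

(-74*√11 - 14*√33 + 58*√15 + 132*√5)/611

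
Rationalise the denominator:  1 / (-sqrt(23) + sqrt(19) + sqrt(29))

Group as (sqrt(19) + sqrt(29)) - sqrt(23); multiply by (sqrt(19) + sqrt(29)) + sqrt(23), then rationalise the remaining surd.

(-25*sqrt(23) + 13*sqrt(29) + 33*sqrt(19) + 2*sqrt(12673))/1579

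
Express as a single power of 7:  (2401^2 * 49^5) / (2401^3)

7^6

2401^2 = 7^8; 49^5 = 7^10; 2401^3 = 7^12
Combine exponents: 7^6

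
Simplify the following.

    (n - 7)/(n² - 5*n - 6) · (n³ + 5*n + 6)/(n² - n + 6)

Factor: n² - 5*n - 6 = (n - 6)·(n + 1);  n³ + 5*n + 6 = (n² - n + 6)·(n + 1)
Cancel the common factors (n² - n + 6), (n + 1).

(n - 7)/(n - 6)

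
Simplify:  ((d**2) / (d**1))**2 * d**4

Inside the bracket: d**1
Raise to the power 2: d**2
Multiply by d**4: add exponents.

d**6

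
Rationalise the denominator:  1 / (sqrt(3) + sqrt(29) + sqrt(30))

(-3*sqrt(290) + sqrt(30) + 2*sqrt(29) + 28*sqrt(3))/172

Group as (sqrt(3) + sqrt(29)) + sqrt(30); multiply by (sqrt(3) + sqrt(29)) - sqrt(30), then rationalise the remaining surd.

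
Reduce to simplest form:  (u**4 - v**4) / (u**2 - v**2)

u**4 - v**4 factors as (u - v)*(u + v)*(u**2 + v**2).

u**2 + v**2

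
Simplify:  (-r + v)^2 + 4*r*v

(r + v)^2

After expansion: r^2 + 2*r*v + v^2 — a perfect-square trinomial.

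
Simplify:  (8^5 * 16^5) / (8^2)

2^29

8^5 = 2^15; 16^5 = 2^20; 8^2 = 2^6
Combine exponents: 2^29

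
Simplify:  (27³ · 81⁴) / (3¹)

3^24

27³ = 3^9; 81⁴ = 3^16; 3¹ = 3^1
Combine exponents: 3^24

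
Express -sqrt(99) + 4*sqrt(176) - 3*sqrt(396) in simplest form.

sqrt(99) = 3*sqrt(11); 4*sqrt(176) = 16*sqrt(11); 3*sqrt(396) = 18*sqrt(11)
Combine: (-3 + 16 - 18)·sqrt(11) = -5*sqrt(11)

-5*sqrt(11)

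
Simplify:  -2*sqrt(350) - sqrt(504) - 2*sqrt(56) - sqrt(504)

-26*sqrt(14)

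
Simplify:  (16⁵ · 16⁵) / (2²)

16⁵ = 2^20; 16⁵ = 2^20; 2² = 2^2
Combine exponents: 2^38

2^38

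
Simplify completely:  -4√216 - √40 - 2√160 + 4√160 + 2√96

4√216 = 24*√6; √40 = 2*√10; 2√160 = 8*√10; 4√160 = 16*√10; 2√96 = 8*√6

-16*√6 + 6*√10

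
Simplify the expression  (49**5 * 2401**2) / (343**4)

7**6

49**5 = 7**10; 2401**2 = 7**8; 343**4 = 7**12
Combine exponents: 7**6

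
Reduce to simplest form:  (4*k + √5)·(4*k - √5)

(4*k)^2 - (√5)^2 = 16*k² - 5.

16*k² - 5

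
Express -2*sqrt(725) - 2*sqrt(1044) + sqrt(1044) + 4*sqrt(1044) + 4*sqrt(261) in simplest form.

2*sqrt(725) = 10*sqrt(29); 2*sqrt(1044) = 12*sqrt(29); sqrt(1044) = 6*sqrt(29); 4*sqrt(1044) = 24*sqrt(29); 4*sqrt(261) = 12*sqrt(29)
Combine: (-10 - 12 + 6 + 24 + 12)·sqrt(29) = 20*sqrt(29)

20*sqrt(29)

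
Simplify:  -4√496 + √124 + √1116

4√496 = 16*√31; √124 = 2*√31; √1116 = 6*√31
Combine: (-16 + 2 + 6)·√31 = -8*√31

-8*√31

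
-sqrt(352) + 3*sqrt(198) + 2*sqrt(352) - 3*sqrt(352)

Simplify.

sqrt(352) = 4*sqrt(22); 3*sqrt(198) = 9*sqrt(22); 2*sqrt(352) = 8*sqrt(22); 3*sqrt(352) = 12*sqrt(22)
Combine: (-4 + 9 + 8 - 12)·sqrt(22) = sqrt(22)

sqrt(22)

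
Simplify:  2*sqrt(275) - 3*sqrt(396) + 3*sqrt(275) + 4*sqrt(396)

31*sqrt(11)

2*sqrt(275) = 10*sqrt(11); 3*sqrt(396) = 18*sqrt(11); 3*sqrt(275) = 15*sqrt(11); 4*sqrt(396) = 24*sqrt(11)
Combine: (10 - 18 + 15 + 24)·sqrt(11) = 31*sqrt(11)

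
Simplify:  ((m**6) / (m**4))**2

Inside the bracket: m**2
Raise to the power 2: m**4

m**4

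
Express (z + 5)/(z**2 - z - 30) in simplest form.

1/(z - 6)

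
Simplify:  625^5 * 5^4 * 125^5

5^39

625^5 = 5^20; 5^4 = 5^4; 125^5 = 5^15
Combine exponents: 5^39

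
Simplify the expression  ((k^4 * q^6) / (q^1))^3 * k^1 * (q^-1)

k^13*q^14

Inside the bracket: k^4 * q^5
Raise to the power 3: k^12 * q^15
Multiply by k^1 * (q^-1): add exponents.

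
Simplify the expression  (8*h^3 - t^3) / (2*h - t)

4*h^2 + 2*h*t + t^2

(2*h)^3 - t^3 = (2*h - t)(4*h^2 + 2*h*t + t^2).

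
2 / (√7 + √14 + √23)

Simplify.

(-7*√46 - √23 + 8*√14 + 15*√7)/97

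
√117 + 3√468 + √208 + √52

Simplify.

√117 = 3*√13; 3√468 = 18*√13; √208 = 4*√13; √52 = 2*√13
Combine: (3 + 18 + 4 + 2)·√13 = 27*√13

27*√13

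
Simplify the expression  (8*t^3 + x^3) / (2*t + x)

Apply the sum-of-cubes factorisation and cancel (2*t + x).

4*t^2 - 2*t*x + x^2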